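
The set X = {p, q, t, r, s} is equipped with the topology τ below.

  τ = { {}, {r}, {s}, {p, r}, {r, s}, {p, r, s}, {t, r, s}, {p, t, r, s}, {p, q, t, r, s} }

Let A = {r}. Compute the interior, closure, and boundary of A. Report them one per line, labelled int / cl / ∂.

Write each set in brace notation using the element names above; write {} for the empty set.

int(A) = {r}
cl(A)  = {p, q, t, r}
∂A     = {p, q, t}

U open, U⊆A: {}, {r}. int(A) = ⋃ = {r}
X∖A={p, q, t, s}, int(X∖A)={s}, hence cl(A)={p, q, t, r}
∂A: remove int from cl → {p, q, t}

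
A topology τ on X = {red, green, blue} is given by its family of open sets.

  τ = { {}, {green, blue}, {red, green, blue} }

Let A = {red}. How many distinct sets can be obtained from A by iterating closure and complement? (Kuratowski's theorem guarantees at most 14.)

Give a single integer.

4

X∖A={green, blue}, int(X∖A)={green, blue}, hence cl(A)={red}
Orbit (k=closure, c=complement):
  1. A     = {red}
  2. cA    = {green, blue}
  3. kcA   = {red, green, blue}
  4. ckcA  = {}
(closed under both — stop)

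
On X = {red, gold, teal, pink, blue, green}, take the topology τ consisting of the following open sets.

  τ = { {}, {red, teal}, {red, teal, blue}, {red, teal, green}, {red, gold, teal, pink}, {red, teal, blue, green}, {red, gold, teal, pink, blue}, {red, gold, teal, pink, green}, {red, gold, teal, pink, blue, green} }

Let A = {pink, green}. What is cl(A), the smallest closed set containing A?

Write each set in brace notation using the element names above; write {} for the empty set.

{gold, pink, green}

cl via duality: int({red, gold, teal, blue}) = {red, teal, blue}, so X∖{red, teal, blue} = {gold, pink, green}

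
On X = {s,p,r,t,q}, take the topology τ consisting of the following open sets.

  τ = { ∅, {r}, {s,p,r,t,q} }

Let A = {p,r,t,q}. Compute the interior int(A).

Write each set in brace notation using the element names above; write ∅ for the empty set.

{r}

open subsets of A: ∅, {r}; so int(A) = {r}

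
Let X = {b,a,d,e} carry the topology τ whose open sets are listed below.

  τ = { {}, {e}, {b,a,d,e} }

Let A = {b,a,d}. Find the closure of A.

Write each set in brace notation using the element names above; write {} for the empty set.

X∖A={e}, int(X∖A)={e}, hence cl(A)={b,a,d}

{b,a,d}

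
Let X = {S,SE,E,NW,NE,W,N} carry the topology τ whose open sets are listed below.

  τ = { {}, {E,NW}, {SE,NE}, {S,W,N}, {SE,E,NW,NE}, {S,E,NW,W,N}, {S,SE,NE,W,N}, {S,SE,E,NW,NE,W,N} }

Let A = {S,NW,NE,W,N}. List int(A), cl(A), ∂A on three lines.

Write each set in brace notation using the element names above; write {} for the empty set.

int(A) = {S,W,N}
cl(A)  = {S,SE,E,NW,NE,W,N}
∂A     = {SE,E,NW,NE}

interior: largest open inside A is {S,W,N} (from {}, {S,W,N})
cl via duality: int({SE,E}) = {}, so X∖{} = {S,SE,E,NW,NE,W,N}
cl∖int = {SE,E,NW,NE}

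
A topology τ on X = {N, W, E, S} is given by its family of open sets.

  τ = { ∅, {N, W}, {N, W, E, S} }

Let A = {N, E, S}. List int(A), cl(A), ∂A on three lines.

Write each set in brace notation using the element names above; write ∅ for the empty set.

U open, U⊆A: ∅. int(A) = ⋃ = ∅
X∖A={W}, int(X∖A)=∅, hence cl(A)={N, W, E, S}
∂A: remove int from cl → {N, W, E, S}

int(A) = ∅
cl(A)  = {N, W, E, S}
∂A     = {N, W, E, S}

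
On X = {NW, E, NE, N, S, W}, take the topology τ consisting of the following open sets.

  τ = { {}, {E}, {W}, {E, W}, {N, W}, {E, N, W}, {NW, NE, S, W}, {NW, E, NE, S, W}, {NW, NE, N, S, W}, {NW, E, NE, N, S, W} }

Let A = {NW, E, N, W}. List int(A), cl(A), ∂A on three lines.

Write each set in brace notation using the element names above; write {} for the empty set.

int(A) = {E, N, W}
cl(A)  = {NW, E, NE, N, S, W}
∂A     = {NW, NE, S}

interior: largest open inside A is {E, N, W} (from {}, {E}, {W}, {N, W}, {E, W}, {E, N, W})
cl via duality: int({NE, S}) = {}, so X∖{} = {NW, E, NE, N, S, W}
cl∖int = {NW, NE, S}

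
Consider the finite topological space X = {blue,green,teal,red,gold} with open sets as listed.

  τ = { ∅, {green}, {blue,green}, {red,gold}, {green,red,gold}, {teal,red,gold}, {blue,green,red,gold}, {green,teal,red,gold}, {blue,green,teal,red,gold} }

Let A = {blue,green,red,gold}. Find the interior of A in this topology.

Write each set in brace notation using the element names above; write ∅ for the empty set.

open subsets of A: ∅, {green}, {red,gold}, {blue,green}, {green,red,gold}, {blue,green,red,gold}; so int(A) = {blue,green,red,gold}

{blue,green,red,gold}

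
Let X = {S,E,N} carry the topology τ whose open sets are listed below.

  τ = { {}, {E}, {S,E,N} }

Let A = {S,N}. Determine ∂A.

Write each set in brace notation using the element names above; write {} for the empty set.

interior: largest open inside A is {} (from {})
cl via duality: int({E}) = {E}, so X∖{E} = {S,N}
cl∖int = {S,N}

{S,N}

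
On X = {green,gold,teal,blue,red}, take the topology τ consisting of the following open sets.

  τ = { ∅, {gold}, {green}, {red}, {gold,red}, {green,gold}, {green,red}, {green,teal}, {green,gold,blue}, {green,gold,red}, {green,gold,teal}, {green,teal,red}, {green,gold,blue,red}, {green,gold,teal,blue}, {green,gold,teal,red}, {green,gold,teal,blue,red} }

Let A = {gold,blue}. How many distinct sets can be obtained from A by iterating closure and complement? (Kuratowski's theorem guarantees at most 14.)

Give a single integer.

complement {green,teal,red}; its interior {green,teal,red}; cl(A) = X∖{green,teal,red} = {gold,blue}
With k = closure, c = complement:
  1. A     = {gold,blue}
  2. cA    = {green,teal,red}
  3. kcA   = {green,teal,blue,red}
  4. ckcA  = {gold}
k, c of each give nothing new

4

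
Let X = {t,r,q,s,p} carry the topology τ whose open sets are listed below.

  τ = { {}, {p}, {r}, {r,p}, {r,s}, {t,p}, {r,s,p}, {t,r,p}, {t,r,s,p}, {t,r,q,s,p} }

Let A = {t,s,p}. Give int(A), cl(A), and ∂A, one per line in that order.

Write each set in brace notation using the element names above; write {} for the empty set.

int(A) = {t,p}
cl(A)  = {t,q,s,p}
∂A     = {q,s}

interior: largest open inside A is {t,p} (from {}, {p}, {t,p})
cl via duality: int({r,q}) = {r}, so X∖{r} = {t,q,s,p}
cl∖int = {q,s}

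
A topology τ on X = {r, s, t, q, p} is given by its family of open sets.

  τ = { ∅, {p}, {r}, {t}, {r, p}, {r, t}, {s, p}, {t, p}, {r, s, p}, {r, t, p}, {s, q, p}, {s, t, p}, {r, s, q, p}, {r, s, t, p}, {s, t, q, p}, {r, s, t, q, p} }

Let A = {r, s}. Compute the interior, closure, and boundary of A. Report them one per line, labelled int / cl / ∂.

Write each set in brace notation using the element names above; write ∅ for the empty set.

opens ⊆ A: ∅, {r}; union → int = {r}
complement {t, q, p}; its interior {t, p}; cl(A) = X∖{t, p} = {r, s, q}
boundary = {r, s, q} ∖ {r} = {s, q}

int(A) = {r}
cl(A)  = {r, s, q}
∂A     = {s, q}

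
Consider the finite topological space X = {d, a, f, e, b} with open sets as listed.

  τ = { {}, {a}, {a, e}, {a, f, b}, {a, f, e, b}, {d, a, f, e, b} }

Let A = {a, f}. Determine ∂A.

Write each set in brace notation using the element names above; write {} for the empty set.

U open, U⊆A: {}, {a}. int(A) = ⋃ = {a}
X∖A={d, e, b}, int(X∖A)={}, hence cl(A)={d, a, f, e, b}
∂A: remove int from cl → {d, f, e, b}

{d, f, e, b}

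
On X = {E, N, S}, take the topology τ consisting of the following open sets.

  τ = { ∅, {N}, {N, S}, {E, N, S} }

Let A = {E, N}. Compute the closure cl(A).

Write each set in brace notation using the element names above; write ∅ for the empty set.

cl via duality: int({S}) = ∅, so X∖∅ = {E, N, S}

{E, N, S}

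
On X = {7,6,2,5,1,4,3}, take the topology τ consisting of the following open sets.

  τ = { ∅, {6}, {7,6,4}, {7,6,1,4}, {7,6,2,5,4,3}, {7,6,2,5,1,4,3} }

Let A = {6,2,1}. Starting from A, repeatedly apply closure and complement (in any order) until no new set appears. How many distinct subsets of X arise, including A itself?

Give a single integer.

6

complement {7,5,4,3}; its interior ∅; cl(A) = X∖∅ = {7,6,2,5,1,4,3}
With k = closure, c = complement:
  1. A     = {6,2,1}
  2. kA    = {7,6,2,5,1,4,3}
  3. cA    = {7,5,4,3}
  4. ckA   = ∅
  5. kcA   = {7,2,5,1,4,3}
  6. ckcA  = {6}
k, c of each give nothing new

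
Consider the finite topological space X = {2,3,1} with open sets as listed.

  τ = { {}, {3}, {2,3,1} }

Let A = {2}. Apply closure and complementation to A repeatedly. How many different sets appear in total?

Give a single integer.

complement {3,1}; its interior {3}; cl(A) = X∖{3} = {2,1}
With k = closure, c = complement:
  1. A     = {2}
  2. kA    = {2,1}
  3. cA    = {3,1}
  4. ckA   = {3}
  5. kcA   = {2,3,1}
  6. ckcA  = {}
k, c of each give nothing new

6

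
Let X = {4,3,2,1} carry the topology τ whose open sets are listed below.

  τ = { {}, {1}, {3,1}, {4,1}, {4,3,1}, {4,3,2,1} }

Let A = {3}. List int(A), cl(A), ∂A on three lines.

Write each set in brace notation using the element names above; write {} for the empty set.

interior: largest open inside A is {} (from {})
cl via duality: int({4,2,1}) = {4,1}, so X∖{4,1} = {3,2}
cl∖int = {3,2}

int(A) = {}
cl(A)  = {3,2}
∂A     = {3,2}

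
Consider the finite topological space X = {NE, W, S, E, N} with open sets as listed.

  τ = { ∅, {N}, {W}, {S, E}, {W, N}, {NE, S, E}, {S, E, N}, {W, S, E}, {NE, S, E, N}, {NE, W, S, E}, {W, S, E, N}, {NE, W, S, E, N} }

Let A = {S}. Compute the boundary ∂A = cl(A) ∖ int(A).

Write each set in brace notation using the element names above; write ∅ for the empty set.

{NE, S, E}

interior: largest open inside A is ∅ (from ∅)
cl via duality: int({NE, W, E, N}) = {W, N}, so X∖{W, N} = {NE, S, E}
cl∖int = {NE, S, E}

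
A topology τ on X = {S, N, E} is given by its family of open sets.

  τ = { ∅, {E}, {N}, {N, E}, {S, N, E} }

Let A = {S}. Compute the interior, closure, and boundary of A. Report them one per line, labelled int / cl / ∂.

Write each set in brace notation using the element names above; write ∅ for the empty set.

int(A) = ∅
cl(A)  = {S}
∂A     = {S}

interior: largest open inside A is ∅ (from ∅)
cl via duality: int({N, E}) = {N, E}, so X∖{N, E} = {S}
cl∖int = {S}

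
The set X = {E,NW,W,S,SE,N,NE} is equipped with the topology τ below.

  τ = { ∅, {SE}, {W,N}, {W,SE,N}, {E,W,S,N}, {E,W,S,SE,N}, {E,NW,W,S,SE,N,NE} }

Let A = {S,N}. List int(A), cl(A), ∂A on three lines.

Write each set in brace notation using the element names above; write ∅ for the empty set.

opens ⊆ A: ∅; union → int = ∅
complement {E,NW,W,SE,NE}; its interior {SE}; cl(A) = X∖{SE} = {E,NW,W,S,N,NE}
boundary = {E,NW,W,S,N,NE} ∖ ∅ = {E,NW,W,S,N,NE}

int(A) = ∅
cl(A)  = {E,NW,W,S,N,NE}
∂A     = {E,NW,W,S,N,NE}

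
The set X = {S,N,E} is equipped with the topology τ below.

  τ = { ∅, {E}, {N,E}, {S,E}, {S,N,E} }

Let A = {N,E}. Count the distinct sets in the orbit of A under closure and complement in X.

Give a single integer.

4

closure: X∖int(X∖A) = X∖∅ = {S,N,E}
Let k=closure and c=complement:
  1. A     = {N,E}
  2. kA    = {S,N,E}
  3. cA    = {S}
  4. ckA   = ∅
— saturated at 4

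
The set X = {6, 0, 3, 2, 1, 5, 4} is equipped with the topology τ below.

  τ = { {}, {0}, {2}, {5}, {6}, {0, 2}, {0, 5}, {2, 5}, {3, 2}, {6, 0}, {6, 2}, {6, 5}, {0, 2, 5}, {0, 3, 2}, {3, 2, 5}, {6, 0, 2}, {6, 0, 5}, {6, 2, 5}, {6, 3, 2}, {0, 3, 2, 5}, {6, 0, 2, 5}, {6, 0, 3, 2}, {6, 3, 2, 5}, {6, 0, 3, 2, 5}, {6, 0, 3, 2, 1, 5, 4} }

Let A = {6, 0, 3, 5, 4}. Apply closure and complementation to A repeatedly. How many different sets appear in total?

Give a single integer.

X∖A={2, 1}, int(X∖A)={2}, hence cl(A)={6, 0, 3, 1, 5, 4}
Orbit (k=closure, c=complement):
  1. A     = {6, 0, 3, 5, 4}
  2. kA    = {6, 0, 3, 1, 5, 4}
  3. cA    = {2, 1}
  4. ckA   = {2}
  5. kcA   = {3, 2, 1, 4}
  6. ckcA  = {6, 0, 5}
  7. kckcA = {6, 0, 1, 5, 4}
  8. ckckcA = {3, 2}
(closed under both — stop)

8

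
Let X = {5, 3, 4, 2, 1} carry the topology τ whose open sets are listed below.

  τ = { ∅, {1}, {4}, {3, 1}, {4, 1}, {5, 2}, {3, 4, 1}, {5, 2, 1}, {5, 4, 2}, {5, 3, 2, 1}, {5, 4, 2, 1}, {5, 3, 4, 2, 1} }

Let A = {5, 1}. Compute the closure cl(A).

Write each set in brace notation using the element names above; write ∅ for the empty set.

{5, 3, 2, 1}

X∖A={3, 4, 2}, int(X∖A)={4}, hence cl(A)={5, 3, 2, 1}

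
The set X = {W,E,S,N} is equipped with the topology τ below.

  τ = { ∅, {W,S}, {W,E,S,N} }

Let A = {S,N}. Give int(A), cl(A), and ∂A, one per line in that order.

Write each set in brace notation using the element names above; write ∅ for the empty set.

int(A) = ∅
cl(A)  = {W,E,S,N}
∂A     = {W,E,S,N}

interior: largest open inside A is ∅ (from ∅)
cl via duality: int({W,E}) = ∅, so X∖∅ = {W,E,S,N}
cl∖int = {W,E,S,N}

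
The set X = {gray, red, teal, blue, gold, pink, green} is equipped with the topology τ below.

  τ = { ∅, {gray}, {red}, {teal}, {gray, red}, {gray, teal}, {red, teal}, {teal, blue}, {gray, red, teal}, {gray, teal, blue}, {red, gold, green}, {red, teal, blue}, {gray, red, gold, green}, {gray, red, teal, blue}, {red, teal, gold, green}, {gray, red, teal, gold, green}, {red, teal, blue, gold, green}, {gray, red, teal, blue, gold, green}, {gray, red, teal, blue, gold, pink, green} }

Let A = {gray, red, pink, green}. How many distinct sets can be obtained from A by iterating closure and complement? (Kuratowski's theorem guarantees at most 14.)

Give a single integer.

8

closure: X∖int(X∖A) = X∖{teal, blue} = {gray, red, gold, pink, green}
Let k=closure and c=complement:
  1. A     = {gray, red, pink, green}
  2. kA    = {gray, red, gold, pink, green}
  3. cA    = {teal, blue, gold}
  4. ckA   = {teal, blue}
  5. kcA   = {teal, blue, gold, pink, green}
  6. kckA  = {teal, blue, pink}
  7. ckcA  = {gray, red}
  8. ckckA = {gray, red, gold, green}
— saturated at 8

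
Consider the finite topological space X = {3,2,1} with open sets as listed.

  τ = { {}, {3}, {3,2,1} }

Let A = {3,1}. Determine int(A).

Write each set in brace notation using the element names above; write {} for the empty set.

{3}

U open, U⊆A: {}, {3}. int(A) = ⋃ = {3}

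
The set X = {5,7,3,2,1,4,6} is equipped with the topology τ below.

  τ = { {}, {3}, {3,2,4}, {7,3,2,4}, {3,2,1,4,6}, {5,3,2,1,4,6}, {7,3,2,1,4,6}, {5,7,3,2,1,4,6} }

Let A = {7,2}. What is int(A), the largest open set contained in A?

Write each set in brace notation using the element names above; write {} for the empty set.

{}

opens ⊆ A: {}; union → int = {}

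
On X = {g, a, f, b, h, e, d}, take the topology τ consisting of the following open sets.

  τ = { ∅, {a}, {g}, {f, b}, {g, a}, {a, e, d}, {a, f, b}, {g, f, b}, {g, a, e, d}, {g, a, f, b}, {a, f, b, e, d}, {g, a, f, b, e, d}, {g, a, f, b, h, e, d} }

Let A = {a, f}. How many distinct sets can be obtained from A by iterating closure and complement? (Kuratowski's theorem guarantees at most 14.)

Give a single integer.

12

X∖A={g, b, h, e, d}, int(X∖A)={g}, hence cl(A)={a, f, b, h, e, d}
Orbit (k=closure, c=complement):
  1. A     = {a, f}
  2. kA    = {a, f, b, h, e, d}
  3. cA    = {g, b, h, e, d}
  4. ckA   = {g}
  5. kcA   = {g, f, b, h, e, d}
  6. kckA  = {g, h}
  7. ckcA  = {a}
  8. ckckA = {a, f, b, e, d}
  9. kckcA = {a, h, e, d}
  10. ckckcA = {g, f, b}
  11. kckckcA = {g, f, b, h}
  12. ckckckcA = {a, e, d}
(closed under both — stop)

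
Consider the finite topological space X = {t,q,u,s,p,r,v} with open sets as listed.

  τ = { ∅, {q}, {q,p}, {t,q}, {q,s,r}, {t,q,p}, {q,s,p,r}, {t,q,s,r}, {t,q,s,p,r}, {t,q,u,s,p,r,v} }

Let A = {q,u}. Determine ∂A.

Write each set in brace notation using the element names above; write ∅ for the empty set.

opens ⊆ A: ∅, {q}; union → int = {q}
complement {t,s,p,r,v}; its interior ∅; cl(A) = X∖∅ = {t,q,u,s,p,r,v}
boundary = {t,q,u,s,p,r,v} ∖ {q} = {t,u,s,p,r,v}

{t,u,s,p,r,v}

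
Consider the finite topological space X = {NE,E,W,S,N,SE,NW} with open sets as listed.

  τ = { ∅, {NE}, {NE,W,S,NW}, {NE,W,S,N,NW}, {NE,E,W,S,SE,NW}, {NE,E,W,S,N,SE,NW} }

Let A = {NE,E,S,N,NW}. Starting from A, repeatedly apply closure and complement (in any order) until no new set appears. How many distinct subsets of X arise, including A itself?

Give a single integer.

6

complement {W,SE}; its interior ∅; cl(A) = X∖∅ = {NE,E,W,S,N,SE,NW}
With k = closure, c = complement:
  1. A     = {NE,E,S,N,NW}
  2. kA    = {NE,E,W,S,N,SE,NW}
  3. cA    = {W,SE}
  4. ckA   = ∅
  5. kcA   = {E,W,S,N,SE,NW}
  6. ckcA  = {NE}
k, c of each give nothing new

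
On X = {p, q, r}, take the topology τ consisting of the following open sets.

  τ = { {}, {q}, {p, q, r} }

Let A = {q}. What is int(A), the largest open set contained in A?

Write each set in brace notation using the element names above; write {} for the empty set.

{q}

open subsets of A: {}, {q}; so int(A) = {q}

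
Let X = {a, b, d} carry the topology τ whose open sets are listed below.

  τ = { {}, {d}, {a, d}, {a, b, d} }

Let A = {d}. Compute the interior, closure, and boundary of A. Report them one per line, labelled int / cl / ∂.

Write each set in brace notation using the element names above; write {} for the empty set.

int(A) = {d}
cl(A)  = {a, b, d}
∂A     = {a, b}

open subsets of A: {}, {d}; so int(A) = {d}
closure: X∖int(X∖A) = X∖{} = {a, b, d}
∂A = {a, b, d} minus {d} = {a, b}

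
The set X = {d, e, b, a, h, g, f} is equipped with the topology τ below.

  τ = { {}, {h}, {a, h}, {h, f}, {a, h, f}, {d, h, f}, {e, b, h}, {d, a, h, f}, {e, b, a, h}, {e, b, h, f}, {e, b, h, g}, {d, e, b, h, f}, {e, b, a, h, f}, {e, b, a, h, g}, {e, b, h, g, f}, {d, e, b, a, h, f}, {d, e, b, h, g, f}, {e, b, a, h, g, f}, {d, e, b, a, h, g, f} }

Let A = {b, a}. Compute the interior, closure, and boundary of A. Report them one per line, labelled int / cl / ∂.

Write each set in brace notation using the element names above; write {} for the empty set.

opens ⊆ A: {}; union → int = {}
complement {d, e, h, g, f}; its interior {d, h, f}; cl(A) = X∖{d, h, f} = {e, b, a, g}
boundary = {e, b, a, g} ∖ {} = {e, b, a, g}

int(A) = {}
cl(A)  = {e, b, a, g}
∂A     = {e, b, a, g}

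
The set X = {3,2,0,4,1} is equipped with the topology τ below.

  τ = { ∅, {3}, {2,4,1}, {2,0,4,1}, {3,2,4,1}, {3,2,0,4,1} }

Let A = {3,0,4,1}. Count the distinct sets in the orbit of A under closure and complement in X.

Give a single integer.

6

closure: X∖int(X∖A) = X∖∅ = {3,2,0,4,1}
Let k=closure and c=complement:
  1. A     = {3,0,4,1}
  2. kA    = {3,2,0,4,1}
  3. cA    = {2}
  4. ckA   = ∅
  5. kcA   = {2,0,4,1}
  6. ckcA  = {3}
— saturated at 6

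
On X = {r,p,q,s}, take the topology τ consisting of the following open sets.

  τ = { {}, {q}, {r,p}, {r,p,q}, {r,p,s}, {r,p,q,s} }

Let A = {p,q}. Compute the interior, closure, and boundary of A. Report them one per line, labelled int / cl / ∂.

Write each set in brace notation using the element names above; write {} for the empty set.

int(A) = {q}
cl(A)  = {r,p,q,s}
∂A     = {r,p,s}

opens ⊆ A: {}, {q}; union → int = {q}
complement {r,s}; its interior {}; cl(A) = X∖{} = {r,p,q,s}
boundary = {r,p,q,s} ∖ {q} = {r,p,s}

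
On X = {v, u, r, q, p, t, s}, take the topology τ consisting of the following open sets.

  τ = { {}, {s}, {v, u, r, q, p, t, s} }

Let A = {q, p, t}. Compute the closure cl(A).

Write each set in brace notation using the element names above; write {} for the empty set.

cl via duality: int({v, u, r, s}) = {s}, so X∖{s} = {v, u, r, q, p, t}

{v, u, r, q, p, t}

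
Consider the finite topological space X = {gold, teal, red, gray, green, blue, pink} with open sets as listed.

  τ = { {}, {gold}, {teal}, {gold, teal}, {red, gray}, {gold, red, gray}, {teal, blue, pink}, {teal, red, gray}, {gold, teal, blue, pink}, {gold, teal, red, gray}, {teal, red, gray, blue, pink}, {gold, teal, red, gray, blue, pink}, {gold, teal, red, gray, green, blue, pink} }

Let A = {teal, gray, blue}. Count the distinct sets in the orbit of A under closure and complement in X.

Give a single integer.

cl via duality: int({gold, red, green, pink}) = {gold}, so X∖{gold} = {teal, red, gray, green, blue, pink}
Write k for closure, c for complement:
  1. A     = {teal, gray, blue}
  2. kA    = {teal, red, gray, green, blue, pink}
  3. cA    = {gold, red, green, pink}
  4. ckA   = {gold}
  5. kcA   = {gold, red, gray, green, blue, pink}
  6. kckA  = {gold, green}
  7. ckcA  = {teal}
  8. ckckA = {teal, red, gray, blue, pink}
  9. kckcA = {teal, green, blue, pink}
  10. ckckcA = {gold, red, gray}
  11. kckckcA = {gold, red, gray, green}
  12. ckckckcA = {teal, blue, pink}
applying k or c yields no new set

12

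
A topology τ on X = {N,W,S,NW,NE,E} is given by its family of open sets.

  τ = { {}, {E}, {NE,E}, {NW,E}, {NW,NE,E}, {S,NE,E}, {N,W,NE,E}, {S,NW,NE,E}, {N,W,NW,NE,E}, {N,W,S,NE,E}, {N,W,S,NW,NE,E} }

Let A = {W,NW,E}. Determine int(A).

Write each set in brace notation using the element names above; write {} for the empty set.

{NW,E}

interior: largest open inside A is {NW,E} (from {}, {E}, {NW,E})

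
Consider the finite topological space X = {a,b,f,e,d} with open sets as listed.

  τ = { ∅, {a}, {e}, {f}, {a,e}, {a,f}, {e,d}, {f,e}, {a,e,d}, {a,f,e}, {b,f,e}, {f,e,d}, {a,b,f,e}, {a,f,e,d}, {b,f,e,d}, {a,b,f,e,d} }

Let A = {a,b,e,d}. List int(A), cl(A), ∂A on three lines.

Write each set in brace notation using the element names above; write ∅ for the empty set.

U open, U⊆A: ∅, {a}, {e}, {e,d}, {a,e}, {a,e,d}. int(A) = ⋃ = {a,e,d}
X∖A={f}, int(X∖A)={f}, hence cl(A)={a,b,e,d}
∂A: remove int from cl → {b}

int(A) = {a,e,d}
cl(A)  = {a,b,e,d}
∂A     = {b}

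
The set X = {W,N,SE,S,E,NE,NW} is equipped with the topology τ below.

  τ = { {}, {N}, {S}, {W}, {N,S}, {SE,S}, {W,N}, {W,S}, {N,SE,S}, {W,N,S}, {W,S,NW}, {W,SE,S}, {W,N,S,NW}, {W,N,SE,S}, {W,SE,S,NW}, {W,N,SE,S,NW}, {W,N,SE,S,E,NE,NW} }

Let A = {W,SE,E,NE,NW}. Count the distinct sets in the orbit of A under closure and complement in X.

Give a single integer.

cl via duality: int({N,S}) = {N,S}, so X∖{N,S} = {W,SE,E,NE,NW}
Write k for closure, c for complement:
  1. A     = {W,SE,E,NE,NW}
  2. cA    = {N,S}
  3. kcA   = {N,SE,S,E,NE,NW}
  4. ckcA  = {W}
  5. kckcA = {W,E,NE,NW}
  6. ckckcA = {N,SE,S}
applying k or c yields no new set

6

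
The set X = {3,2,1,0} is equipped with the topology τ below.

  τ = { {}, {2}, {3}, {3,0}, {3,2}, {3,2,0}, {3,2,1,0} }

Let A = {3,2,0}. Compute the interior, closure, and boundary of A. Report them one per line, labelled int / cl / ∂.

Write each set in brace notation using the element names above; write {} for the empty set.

int(A) = {3,2,0}
cl(A)  = {3,2,1,0}
∂A     = {1}

open subsets of A: {}, {2}, {3}, {3,2}, {3,0}, {3,2,0}; so int(A) = {3,2,0}
closure: X∖int(X∖A) = X∖{} = {3,2,1,0}
∂A = {3,2,1,0} minus {3,2,0} = {1}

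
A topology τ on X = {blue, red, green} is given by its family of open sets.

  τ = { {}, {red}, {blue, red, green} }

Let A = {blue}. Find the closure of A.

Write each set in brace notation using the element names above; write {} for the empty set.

cl via duality: int({red, green}) = {red}, so X∖{red} = {blue, green}

{blue, green}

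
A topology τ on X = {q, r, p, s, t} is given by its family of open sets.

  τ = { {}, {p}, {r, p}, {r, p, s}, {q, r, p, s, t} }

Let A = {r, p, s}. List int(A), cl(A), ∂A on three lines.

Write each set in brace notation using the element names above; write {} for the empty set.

open subsets of A: {}, {p}, {r, p}, {r, p, s}; so int(A) = {r, p, s}
closure: X∖int(X∖A) = X∖{} = {q, r, p, s, t}
∂A = {q, r, p, s, t} minus {r, p, s} = {q, t}

int(A) = {r, p, s}
cl(A)  = {q, r, p, s, t}
∂A     = {q, t}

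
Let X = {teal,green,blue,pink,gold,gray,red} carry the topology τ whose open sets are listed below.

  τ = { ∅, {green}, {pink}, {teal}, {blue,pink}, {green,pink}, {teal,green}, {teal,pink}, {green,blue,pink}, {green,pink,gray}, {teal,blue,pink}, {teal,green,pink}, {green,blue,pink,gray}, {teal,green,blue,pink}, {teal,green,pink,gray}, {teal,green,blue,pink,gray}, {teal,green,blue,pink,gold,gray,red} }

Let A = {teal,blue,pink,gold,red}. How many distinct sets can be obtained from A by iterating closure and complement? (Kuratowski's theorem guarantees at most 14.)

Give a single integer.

closure: X∖int(X∖A) = X∖{green} = {teal,blue,pink,gold,gray,red}
Let k=closure and c=complement:
  1. A     = {teal,blue,pink,gold,red}
  2. kA    = {teal,blue,pink,gold,gray,red}
  3. cA    = {green,gray}
  4. ckA   = {green}
  5. kcA   = {green,gold,gray,red}
  6. ckcA  = {teal,blue,pink}
— saturated at 6

6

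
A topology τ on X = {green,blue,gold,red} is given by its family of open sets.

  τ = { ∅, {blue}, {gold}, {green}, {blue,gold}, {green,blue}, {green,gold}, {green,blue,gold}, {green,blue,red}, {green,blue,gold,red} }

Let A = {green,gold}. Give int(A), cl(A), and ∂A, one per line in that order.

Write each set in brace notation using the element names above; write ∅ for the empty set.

open subsets of A: ∅, {gold}, {green}, {green,gold}; so int(A) = {green,gold}
closure: X∖int(X∖A) = X∖{blue} = {green,gold,red}
∂A = {green,gold,red} minus {green,gold} = {red}

int(A) = {green,gold}
cl(A)  = {green,gold,red}
∂A     = {red}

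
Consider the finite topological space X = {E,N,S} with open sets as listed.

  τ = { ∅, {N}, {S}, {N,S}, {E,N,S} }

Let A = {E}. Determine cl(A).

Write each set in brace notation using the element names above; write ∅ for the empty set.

cl via duality: int({N,S}) = {N,S}, so X∖{N,S} = {E}

{E}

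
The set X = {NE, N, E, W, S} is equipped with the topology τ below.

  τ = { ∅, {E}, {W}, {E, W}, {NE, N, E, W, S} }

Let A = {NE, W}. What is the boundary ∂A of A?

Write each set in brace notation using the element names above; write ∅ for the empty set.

{NE, N, S}

U open, U⊆A: ∅, {W}. int(A) = ⋃ = {W}
X∖A={N, E, S}, int(X∖A)={E}, hence cl(A)={NE, N, W, S}
∂A: remove int from cl → {NE, N, S}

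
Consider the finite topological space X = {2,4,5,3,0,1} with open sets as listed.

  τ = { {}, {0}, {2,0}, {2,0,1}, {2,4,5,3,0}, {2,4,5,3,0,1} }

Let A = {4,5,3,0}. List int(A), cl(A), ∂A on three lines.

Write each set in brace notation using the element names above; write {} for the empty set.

U open, U⊆A: {}, {0}. int(A) = ⋃ = {0}
X∖A={2,1}, int(X∖A)={}, hence cl(A)={2,4,5,3,0,1}
∂A: remove int from cl → {2,4,5,3,1}

int(A) = {0}
cl(A)  = {2,4,5,3,0,1}
∂A     = {2,4,5,3,1}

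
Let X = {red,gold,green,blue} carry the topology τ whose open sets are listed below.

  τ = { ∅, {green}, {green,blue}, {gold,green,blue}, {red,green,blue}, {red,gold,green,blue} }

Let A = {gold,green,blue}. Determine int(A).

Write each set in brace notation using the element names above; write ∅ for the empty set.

opens ⊆ A: ∅, {green}, {green,blue}, {gold,green,blue}; union → int = {gold,green,blue}

{gold,green,blue}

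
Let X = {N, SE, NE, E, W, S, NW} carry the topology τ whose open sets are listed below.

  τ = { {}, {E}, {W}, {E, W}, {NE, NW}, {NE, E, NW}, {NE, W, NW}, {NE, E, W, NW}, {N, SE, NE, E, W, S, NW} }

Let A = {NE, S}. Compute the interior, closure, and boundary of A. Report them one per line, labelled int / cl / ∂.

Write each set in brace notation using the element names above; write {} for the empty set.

int(A) = {}
cl(A)  = {N, SE, NE, S, NW}
∂A     = {N, SE, NE, S, NW}

open subsets of A: {}; so int(A) = {}
closure: X∖int(X∖A) = X∖{E, W} = {N, SE, NE, S, NW}
∂A = {N, SE, NE, S, NW} minus {} = {N, SE, NE, S, NW}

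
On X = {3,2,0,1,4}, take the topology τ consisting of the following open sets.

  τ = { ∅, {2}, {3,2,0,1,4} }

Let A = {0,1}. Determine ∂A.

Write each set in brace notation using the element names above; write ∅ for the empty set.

opens ⊆ A: ∅; union → int = ∅
complement {3,2,4}; its interior {2}; cl(A) = X∖{2} = {3,0,1,4}
boundary = {3,0,1,4} ∖ ∅ = {3,0,1,4}

{3,0,1,4}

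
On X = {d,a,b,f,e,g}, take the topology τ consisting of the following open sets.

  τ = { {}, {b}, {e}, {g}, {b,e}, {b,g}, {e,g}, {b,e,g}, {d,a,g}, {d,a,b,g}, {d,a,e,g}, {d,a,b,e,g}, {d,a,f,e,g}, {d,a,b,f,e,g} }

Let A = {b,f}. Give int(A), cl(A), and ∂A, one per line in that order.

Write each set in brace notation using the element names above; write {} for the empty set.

opens ⊆ A: {}, {b}; union → int = {b}
complement {d,a,e,g}; its interior {d,a,e,g}; cl(A) = X∖{d,a,e,g} = {b,f}
boundary = {b,f} ∖ {b} = {f}

int(A) = {b}
cl(A)  = {b,f}
∂A     = {f}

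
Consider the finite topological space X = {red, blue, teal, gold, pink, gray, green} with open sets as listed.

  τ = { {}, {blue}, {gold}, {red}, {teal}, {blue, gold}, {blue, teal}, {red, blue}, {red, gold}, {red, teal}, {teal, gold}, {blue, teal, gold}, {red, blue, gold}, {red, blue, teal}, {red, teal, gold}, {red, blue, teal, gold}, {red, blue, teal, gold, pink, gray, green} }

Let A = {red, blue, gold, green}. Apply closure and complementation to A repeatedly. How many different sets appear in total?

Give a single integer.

X∖A={teal, pink, gray}, int(X∖A)={teal}, hence cl(A)={red, blue, gold, pink, gray, green}
Orbit (k=closure, c=complement):
  1. A     = {red, blue, gold, green}
  2. kA    = {red, blue, gold, pink, gray, green}
  3. cA    = {teal, pink, gray}
  4. ckA   = {teal}
  5. kcA   = {teal, pink, gray, green}
  6. ckcA  = {red, blue, gold}
(closed under both — stop)

6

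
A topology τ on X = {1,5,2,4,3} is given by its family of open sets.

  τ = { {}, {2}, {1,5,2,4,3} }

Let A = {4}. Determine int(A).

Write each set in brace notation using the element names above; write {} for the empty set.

U open, U⊆A: {}. int(A) = ⋃ = {}

{}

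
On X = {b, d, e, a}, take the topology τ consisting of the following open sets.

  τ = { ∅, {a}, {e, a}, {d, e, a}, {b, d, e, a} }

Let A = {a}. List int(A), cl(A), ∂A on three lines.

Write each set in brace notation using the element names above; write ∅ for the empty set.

opens ⊆ A: ∅, {a}; union → int = {a}
complement {b, d, e}; its interior ∅; cl(A) = X∖∅ = {b, d, e, a}
boundary = {b, d, e, a} ∖ {a} = {b, d, e}

int(A) = {a}
cl(A)  = {b, d, e, a}
∂A     = {b, d, e}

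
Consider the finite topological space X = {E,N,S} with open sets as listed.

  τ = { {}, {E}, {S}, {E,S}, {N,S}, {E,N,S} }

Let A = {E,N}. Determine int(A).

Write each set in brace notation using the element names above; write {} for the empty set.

{E}

open subsets of A: {}, {E}; so int(A) = {E}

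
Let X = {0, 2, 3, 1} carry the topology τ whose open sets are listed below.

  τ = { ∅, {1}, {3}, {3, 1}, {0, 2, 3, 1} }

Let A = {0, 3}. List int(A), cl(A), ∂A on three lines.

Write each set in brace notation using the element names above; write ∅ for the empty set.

int(A) = {3}
cl(A)  = {0, 2, 3}
∂A     = {0, 2}

open subsets of A: ∅, {3}; so int(A) = {3}
closure: X∖int(X∖A) = X∖{1} = {0, 2, 3}
∂A = {0, 2, 3} minus {3} = {0, 2}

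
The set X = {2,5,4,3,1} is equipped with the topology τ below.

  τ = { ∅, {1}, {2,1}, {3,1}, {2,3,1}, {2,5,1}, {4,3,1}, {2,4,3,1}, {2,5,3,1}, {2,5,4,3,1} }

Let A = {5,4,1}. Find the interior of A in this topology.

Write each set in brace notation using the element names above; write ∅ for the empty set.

{1}

interior: largest open inside A is {1} (from ∅, {1})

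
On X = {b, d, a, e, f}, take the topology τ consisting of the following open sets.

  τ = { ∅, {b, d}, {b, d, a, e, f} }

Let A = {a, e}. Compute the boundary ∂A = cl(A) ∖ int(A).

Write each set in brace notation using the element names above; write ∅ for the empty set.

{a, e, f}

U open, U⊆A: ∅. int(A) = ⋃ = ∅
X∖A={b, d, f}, int(X∖A)={b, d}, hence cl(A)={a, e, f}
∂A: remove int from cl → {a, e, f}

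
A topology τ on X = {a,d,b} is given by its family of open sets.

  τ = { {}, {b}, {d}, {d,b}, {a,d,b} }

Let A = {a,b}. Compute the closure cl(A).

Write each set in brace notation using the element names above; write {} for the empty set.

closure: X∖int(X∖A) = X∖{d} = {a,b}

{a,b}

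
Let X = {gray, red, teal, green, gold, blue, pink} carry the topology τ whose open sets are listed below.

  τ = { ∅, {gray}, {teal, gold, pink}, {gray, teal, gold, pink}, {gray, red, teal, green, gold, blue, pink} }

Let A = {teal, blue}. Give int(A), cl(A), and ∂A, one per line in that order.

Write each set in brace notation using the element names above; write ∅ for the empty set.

opens ⊆ A: ∅; union → int = ∅
complement {gray, red, green, gold, pink}; its interior {gray}; cl(A) = X∖{gray} = {red, teal, green, gold, blue, pink}
boundary = {red, teal, green, gold, blue, pink} ∖ ∅ = {red, teal, green, gold, blue, pink}

int(A) = ∅
cl(A)  = {red, teal, green, gold, blue, pink}
∂A     = {red, teal, green, gold, blue, pink}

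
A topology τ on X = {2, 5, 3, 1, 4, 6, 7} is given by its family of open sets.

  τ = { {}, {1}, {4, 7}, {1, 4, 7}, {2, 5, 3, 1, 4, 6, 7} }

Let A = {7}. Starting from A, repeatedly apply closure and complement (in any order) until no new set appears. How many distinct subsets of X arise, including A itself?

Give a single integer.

8

closure: X∖int(X∖A) = X∖{1} = {2, 5, 3, 4, 6, 7}
Let k=closure and c=complement:
  1. A     = {7}
  2. kA    = {2, 5, 3, 4, 6, 7}
  3. cA    = {2, 5, 3, 1, 4, 6}
  4. ckA   = {1}
  5. kcA   = {2, 5, 3, 1, 4, 6, 7}
  6. kckA  = {2, 5, 3, 1, 6}
  7. ckcA  = {}
  8. ckckA = {4, 7}
— saturated at 8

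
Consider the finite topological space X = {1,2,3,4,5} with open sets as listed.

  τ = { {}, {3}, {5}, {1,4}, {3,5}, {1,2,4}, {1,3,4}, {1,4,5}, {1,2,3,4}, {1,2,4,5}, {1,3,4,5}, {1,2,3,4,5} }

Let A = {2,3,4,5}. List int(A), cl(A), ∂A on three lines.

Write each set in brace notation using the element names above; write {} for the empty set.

int(A) = {3,5}
cl(A)  = {1,2,3,4,5}
∂A     = {1,2,4}

U open, U⊆A: {}, {5}, {3}, {3,5}. int(A) = ⋃ = {3,5}
X∖A={1}, int(X∖A)={}, hence cl(A)={1,2,3,4,5}
∂A: remove int from cl → {1,2,4}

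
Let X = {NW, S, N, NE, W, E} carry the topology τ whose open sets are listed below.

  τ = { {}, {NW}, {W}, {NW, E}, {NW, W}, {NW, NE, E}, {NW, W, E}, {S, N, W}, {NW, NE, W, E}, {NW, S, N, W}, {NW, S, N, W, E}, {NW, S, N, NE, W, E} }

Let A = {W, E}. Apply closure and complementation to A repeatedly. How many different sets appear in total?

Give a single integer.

8

complement {NW, S, N, NE}; its interior {NW}; cl(A) = X∖{NW} = {S, N, NE, W, E}
With k = closure, c = complement:
  1. A     = {W, E}
  2. kA    = {S, N, NE, W, E}
  3. cA    = {NW, S, N, NE}
  4. ckA   = {NW}
  5. kcA   = {NW, S, N, NE, E}
  6. kckA  = {NW, NE, E}
  7. ckcA  = {W}
  8. ckckA = {S, N, W}
k, c of each give nothing new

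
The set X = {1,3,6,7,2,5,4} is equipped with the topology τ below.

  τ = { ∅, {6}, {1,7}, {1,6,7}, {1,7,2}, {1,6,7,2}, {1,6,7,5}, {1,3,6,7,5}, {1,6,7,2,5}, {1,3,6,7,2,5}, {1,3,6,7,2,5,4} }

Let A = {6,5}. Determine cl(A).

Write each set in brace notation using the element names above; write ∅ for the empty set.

{3,6,5,4}

cl via duality: int({1,3,7,2,4}) = {1,7,2}, so X∖{1,7,2} = {3,6,5,4}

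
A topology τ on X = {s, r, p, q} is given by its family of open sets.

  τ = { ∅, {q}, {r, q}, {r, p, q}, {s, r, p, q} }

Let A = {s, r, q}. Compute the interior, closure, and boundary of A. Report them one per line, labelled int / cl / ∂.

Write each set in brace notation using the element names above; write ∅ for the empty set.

U open, U⊆A: ∅, {q}, {r, q}. int(A) = ⋃ = {r, q}
X∖A={p}, int(X∖A)=∅, hence cl(A)={s, r, p, q}
∂A: remove int from cl → {s, p}

int(A) = {r, q}
cl(A)  = {s, r, p, q}
∂A     = {s, p}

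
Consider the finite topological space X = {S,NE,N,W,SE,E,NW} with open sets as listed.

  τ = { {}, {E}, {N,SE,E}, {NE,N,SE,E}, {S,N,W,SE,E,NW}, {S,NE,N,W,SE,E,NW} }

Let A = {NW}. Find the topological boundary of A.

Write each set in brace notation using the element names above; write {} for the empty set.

open subsets of A: {}; so int(A) = {}
closure: X∖int(X∖A) = X∖{NE,N,SE,E} = {S,W,NW}
∂A = {S,W,NW} minus {} = {S,W,NW}

{S,W,NW}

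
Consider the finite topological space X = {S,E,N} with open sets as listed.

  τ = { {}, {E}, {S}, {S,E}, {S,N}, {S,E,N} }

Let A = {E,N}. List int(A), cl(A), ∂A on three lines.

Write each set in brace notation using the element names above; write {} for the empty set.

opens ⊆ A: {}, {E}; union → int = {E}
complement {S}; its interior {S}; cl(A) = X∖{S} = {E,N}
boundary = {E,N} ∖ {E} = {N}

int(A) = {E}
cl(A)  = {E,N}
∂A     = {N}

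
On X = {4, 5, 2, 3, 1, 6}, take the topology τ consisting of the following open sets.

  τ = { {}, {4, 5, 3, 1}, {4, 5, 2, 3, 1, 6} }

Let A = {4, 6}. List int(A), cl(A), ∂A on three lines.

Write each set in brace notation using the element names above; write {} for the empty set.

int(A) = {}
cl(A)  = {4, 5, 2, 3, 1, 6}
∂A     = {4, 5, 2, 3, 1, 6}

open subsets of A: {}; so int(A) = {}
closure: X∖int(X∖A) = X∖{} = {4, 5, 2, 3, 1, 6}
∂A = {4, 5, 2, 3, 1, 6} minus {} = {4, 5, 2, 3, 1, 6}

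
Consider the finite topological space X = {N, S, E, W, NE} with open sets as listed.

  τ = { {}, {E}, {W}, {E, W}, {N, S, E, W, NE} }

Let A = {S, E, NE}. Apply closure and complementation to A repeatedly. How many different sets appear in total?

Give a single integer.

complement {N, W}; its interior {W}; cl(A) = X∖{W} = {N, S, E, NE}
With k = closure, c = complement:
  1. A     = {S, E, NE}
  2. kA    = {N, S, E, NE}
  3. cA    = {N, W}
  4. ckA   = {W}
  5. kcA   = {N, S, W, NE}
  6. ckcA  = {E}
k, c of each give nothing new

6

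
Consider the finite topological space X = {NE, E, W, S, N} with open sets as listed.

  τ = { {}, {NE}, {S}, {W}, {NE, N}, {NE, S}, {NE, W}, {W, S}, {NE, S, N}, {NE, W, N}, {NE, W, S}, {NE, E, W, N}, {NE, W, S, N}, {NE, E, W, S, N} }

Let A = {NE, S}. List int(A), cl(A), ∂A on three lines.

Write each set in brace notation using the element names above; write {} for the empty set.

int(A) = {NE, S}
cl(A)  = {NE, E, S, N}
∂A     = {E, N}

opens ⊆ A: {}, {S}, {NE}, {NE, S}; union → int = {NE, S}
complement {E, W, N}; its interior {W}; cl(A) = X∖{W} = {NE, E, S, N}
boundary = {NE, E, S, N} ∖ {NE, S} = {E, N}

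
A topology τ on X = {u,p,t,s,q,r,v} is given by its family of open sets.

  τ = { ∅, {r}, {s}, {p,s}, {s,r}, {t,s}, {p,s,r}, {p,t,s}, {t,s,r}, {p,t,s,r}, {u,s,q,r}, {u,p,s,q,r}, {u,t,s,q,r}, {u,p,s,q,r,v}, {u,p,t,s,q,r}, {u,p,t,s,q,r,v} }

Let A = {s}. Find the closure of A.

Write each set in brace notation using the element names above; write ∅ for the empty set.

{u,p,t,s,q,v}

complement {u,p,t,q,r,v}; its interior {r}; cl(A) = X∖{r} = {u,p,t,s,q,v}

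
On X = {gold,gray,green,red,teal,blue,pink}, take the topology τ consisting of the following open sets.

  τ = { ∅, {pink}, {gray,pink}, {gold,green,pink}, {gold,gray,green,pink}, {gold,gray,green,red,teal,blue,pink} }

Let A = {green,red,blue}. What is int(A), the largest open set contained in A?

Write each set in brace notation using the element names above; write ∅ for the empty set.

U open, U⊆A: ∅. int(A) = ⋃ = ∅

∅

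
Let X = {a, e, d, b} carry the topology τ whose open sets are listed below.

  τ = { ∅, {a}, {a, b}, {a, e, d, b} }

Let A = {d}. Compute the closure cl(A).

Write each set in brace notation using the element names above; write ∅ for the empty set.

cl via duality: int({a, e, b}) = {a, b}, so X∖{a, b} = {e, d}

{e, d}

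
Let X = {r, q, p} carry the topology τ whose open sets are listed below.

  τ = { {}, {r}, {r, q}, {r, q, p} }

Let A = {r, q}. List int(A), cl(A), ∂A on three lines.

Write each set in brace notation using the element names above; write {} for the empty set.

int(A) = {r, q}
cl(A)  = {r, q, p}
∂A     = {p}

opens ⊆ A: {}, {r}, {r, q}; union → int = {r, q}
complement {p}; its interior {}; cl(A) = X∖{} = {r, q, p}
boundary = {r, q, p} ∖ {r, q} = {p}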